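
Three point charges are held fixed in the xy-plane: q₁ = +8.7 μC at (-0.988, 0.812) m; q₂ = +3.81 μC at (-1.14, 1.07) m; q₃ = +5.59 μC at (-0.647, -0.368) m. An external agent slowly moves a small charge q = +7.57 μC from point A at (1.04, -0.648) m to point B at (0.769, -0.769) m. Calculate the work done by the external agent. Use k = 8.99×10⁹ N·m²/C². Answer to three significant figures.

For quasistatic motion the external work equals the change in potential energy: W_ext = qΔV = q(V_B − V_A).
At A: distances to the source charges are 2.50 m, 2.78 m, 1.71 m; V_A = Σ kqᵢ/rᵢ = 7.30×10⁴ V.
At B: distances to the source charges are 2.36 m, 2.65 m, 1.47 m; V_B = Σ kqᵢ/rᵢ = 8.02×10⁴ V.
ΔV = V_B − V_A = 7130 V.
W_ext = qΔV = (7.57×10⁻⁶ C)(7130 V) = 0.0540 J.

0.0540 J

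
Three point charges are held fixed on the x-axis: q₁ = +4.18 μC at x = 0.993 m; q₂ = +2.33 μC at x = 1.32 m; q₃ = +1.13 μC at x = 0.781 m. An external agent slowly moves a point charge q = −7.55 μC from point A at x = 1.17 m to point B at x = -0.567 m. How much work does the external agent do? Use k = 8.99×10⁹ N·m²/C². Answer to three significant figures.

2.53 J

For quasistatic motion the external work equals the change in potential energy: W_ext = qΔV = q(V_B − V_A).
At A: distances to the source charges are 0.177 m, 0.150 m, 0.389 m; V_A = Σ kqᵢ/rᵢ = 3.78×10⁵ V.
At B: distances to the source charges are 1.56 m, 1.89 m, 1.35 m; V_B = Σ kqᵢ/rᵢ = 4.27×10⁴ V.
ΔV = V_B − V_A = -3.35×10⁵ V.
W_ext = qΔV = (-7.55×10⁻⁶ C)(-3.35×10⁵ V) = 2.53 J.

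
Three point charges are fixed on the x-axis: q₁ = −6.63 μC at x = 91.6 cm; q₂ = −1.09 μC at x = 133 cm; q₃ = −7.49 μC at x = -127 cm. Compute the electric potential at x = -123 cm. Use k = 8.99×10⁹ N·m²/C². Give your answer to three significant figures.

-1.71×10⁶ V

Electric potential is a scalar, so the contributions from each charge add algebraically: V = Σ kqᵢ/rᵢ.
Distances from the field point to each charge: r₁ = 2.15 m, r₂ = 2.56 m, r₃ = 0.0400 m.
V = k[(-6.63×10⁻⁶)/(2.15) + (-1.09×10⁻⁶)/(2.56) + (-7.49×10⁻⁶)/(0.0400)] = -1.71×10⁶ V.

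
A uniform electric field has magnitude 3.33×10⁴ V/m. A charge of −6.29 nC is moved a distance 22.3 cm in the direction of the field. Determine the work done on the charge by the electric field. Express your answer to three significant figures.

-4.67×10⁻⁵ J

The potential change for a displacement 22.3 cm in the direction of the field is ΔV = −Ed = -7430 V.
W_field = −qΔV = -4.67×10⁻⁵ J.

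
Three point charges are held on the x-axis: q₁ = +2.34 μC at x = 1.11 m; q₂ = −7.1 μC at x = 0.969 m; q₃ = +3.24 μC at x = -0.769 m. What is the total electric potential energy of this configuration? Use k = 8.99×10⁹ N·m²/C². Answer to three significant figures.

-1.14 J

The assembly work is the sum of pairwise potential energies, U = Σ_{i<j} kqᵢqⱼ/rᵢⱼ.
Pair separations: r₁₂ = 0.141 m, r₁₃ = 1.88 m, r₂₃ = 1.74 m.
U = (-1.06) + (0.0363) + (-0.119) = -1.14 J.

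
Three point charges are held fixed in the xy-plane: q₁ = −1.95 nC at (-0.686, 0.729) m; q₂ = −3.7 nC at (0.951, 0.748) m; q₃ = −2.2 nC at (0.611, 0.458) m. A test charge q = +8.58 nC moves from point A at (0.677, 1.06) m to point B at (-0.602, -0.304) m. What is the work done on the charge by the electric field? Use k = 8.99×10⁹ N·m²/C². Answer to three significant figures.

The work done by the electric force is W_field = −ΔU = −q(V_B − V_A) = q(V_A − V_B).
At A: distances to the source charges are 1.40 m, 0.415 m, 0.606 m; V_A = Σ kqᵢ/rᵢ = -125 V.
At B: distances to the source charges are 1.04 m, 1.88 m, 1.43 m; V_B = Σ kqᵢ/rᵢ = -48.5 V.
ΔV = V_B − V_A = 76.8 V.
W_field = −qΔV = −(8.58×10⁻⁹ C)(76.8 V) = -6.59×10⁻⁷ J.

-6.59×10⁻⁷ J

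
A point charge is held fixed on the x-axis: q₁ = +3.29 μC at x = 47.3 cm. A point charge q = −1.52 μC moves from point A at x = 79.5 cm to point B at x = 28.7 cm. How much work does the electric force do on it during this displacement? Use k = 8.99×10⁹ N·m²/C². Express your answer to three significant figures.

The work done by the electric force is W_field = −ΔU = −q(V_B − V_A) = q(V_A − V_B).
At A: distance to the source charge is 0.322 m; V_A = kq₁/r = 9.19×10⁴ V.
At B: distance to the source charge is 0.186 m; V_B = kq₁/r = 1.59×10⁵ V.
ΔV = V_B − V_A = 6.72×10⁴ V.
W_field = −qΔV = −(-1.52×10⁻⁶ C)(6.72×10⁴ V) = 0.102 J.

0.102 J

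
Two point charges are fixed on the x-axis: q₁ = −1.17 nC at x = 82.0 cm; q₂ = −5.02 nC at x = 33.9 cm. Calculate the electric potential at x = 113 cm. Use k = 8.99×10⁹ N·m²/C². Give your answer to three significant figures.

-91.0 V

Electric potential is a scalar, so the contributions from each charge add algebraically: V = Σ kqᵢ/rᵢ.
Distances from the field point to each charge: r₁ = 0.310 m, r₂ = 0.791 m.
V = k[(-1.17×10⁻⁹)/(0.310) + (-5.02×10⁻⁹)/(0.791)] = -91.0 V.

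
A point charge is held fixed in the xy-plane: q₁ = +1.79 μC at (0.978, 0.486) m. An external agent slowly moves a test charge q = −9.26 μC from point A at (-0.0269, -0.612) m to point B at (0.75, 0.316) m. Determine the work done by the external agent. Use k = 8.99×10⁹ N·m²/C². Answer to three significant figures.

-0.424 J

For quasistatic motion the external work equals the change in potential energy: W_ext = qΔV = q(V_B − V_A).
At A: distance to the source charge is 1.49 m; V_A = kq₁/r = 1.08×10⁴ V.
At B: distance to the source charge is 0.284 m; V_B = kq₁/r = 5.66×10⁴ V.
ΔV = V_B − V_A = 4.58×10⁴ V.
W_ext = qΔV = (-9.26×10⁻⁶ C)(4.58×10⁴ V) = -0.424 J.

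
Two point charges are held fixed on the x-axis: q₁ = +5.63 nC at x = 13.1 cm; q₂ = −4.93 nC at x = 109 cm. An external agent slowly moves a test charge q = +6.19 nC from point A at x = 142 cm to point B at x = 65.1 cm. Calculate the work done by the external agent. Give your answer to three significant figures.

For quasistatic motion the external work equals the change in potential energy: W_ext = qΔV = q(V_B − V_A).
At A: distances to the source charges are 1.29 m, 0.330 m; V_A = Σ kqᵢ/rᵢ = -95.0 V.
At B: distances to the source charges are 0.520 m, 0.439 m; V_B = Σ kqᵢ/rᵢ = -3.62 V.
ΔV = V_B − V_A = 91.4 V.
W_ext = qΔV = (6.19×10⁻⁹ C)(91.4 V) = 5.66×10⁻⁷ J.

5.66×10⁻⁷ J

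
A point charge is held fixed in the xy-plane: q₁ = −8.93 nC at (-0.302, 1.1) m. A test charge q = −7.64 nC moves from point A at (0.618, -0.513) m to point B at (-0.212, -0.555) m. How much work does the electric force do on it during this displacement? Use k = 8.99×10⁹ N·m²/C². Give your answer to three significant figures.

The work done by the electric force is W_field = −ΔU = −q(V_B − V_A) = q(V_A − V_B).
At A: distance to the source charge is 1.86 m; V_A = kq₁/r = -43.2 V.
At B: distance to the source charge is 1.66 m; V_B = kq₁/r = -48.4 V.
ΔV = V_B − V_A = -5.20 V.
W_field = −qΔV = −(-7.64×10⁻⁹ C)(-5.20 V) = -3.98×10⁻⁸ J.

-3.98×10⁻⁸ J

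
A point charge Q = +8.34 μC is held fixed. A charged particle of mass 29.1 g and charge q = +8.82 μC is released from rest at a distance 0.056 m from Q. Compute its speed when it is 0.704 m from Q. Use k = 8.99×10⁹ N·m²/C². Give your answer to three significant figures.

Only the electrostatic force acts, so mechanical energy is conserved: ½mv² = U₁ − U₂ = kQq(1/r₁ − 1/r₂).
U₁ − U₂ = (8.99×10⁹ N·m²/C²)(8.34×10⁻⁶ C)(8.82×10⁻⁶ C)(1/0.0560 − 1/0.704) = 10.9 J.
v = √(2·10.9/0.0291) = 27.3 m/s.

27.3 m/s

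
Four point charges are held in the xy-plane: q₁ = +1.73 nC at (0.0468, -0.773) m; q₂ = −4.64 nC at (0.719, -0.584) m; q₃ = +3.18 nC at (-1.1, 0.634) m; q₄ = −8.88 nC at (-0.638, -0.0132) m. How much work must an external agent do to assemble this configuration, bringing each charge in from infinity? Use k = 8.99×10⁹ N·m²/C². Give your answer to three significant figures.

-3.39×10⁻⁷ J

The assembly work is the sum of pairwise potential energies, U = Σ_{i<j} kqᵢqⱼ/rᵢⱼ.
Pair separations: r₁₂ = 0.698 m, r₁₃ = 1.82 m, r₁₄ = 1.02 m, r₂₃ = 2.19 m, r₂₄ = 1.47 m, r₃₄ = 0.795 m.
Summing all 6 pair terms gives U = -3.39×10⁻⁷ J.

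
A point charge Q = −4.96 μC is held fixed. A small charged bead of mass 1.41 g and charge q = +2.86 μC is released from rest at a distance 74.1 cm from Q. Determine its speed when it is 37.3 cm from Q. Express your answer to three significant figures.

15.5 m/s

Only the electrostatic force acts, so mechanical energy is conserved: ½mv² = U₁ − U₂ = kQq(1/r₁ − 1/r₂).
U₁ − U₂ = (8.99×10⁹ N·m²/C²)(-4.96×10⁻⁶ C)(2.86×10⁻⁶ C)(1/0.741 − 1/0.373) = 0.170 J.
v = √(2·0.170/1.41×10⁻³) = 15.5 m/s.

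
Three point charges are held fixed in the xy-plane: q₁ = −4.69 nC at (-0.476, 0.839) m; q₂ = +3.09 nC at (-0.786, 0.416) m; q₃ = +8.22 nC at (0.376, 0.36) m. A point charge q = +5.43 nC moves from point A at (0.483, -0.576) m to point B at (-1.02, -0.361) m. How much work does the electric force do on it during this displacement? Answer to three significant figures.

1.18×10⁻⁷ J

The work done by the electric force is W_field = −ΔU = −q(V_B − V_A) = q(V_A − V_B).
At A: distances to the source charges are 1.71 m, 1.61 m, 0.942 m; V_A = Σ kqᵢ/rᵢ = 71.0 V.
At B: distances to the source charges are 1.32 m, 0.811 m, 1.57 m; V_B = Σ kqᵢ/rᵢ = 49.3 V.
ΔV = V_B − V_A = -21.8 V.
W_field = −qΔV = −(5.43×10⁻⁹ C)(-21.8 V) = 1.18×10⁻⁷ J.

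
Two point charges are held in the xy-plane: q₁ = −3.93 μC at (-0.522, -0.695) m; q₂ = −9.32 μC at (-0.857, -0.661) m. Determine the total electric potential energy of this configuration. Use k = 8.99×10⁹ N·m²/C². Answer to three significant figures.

0.978 J

The work to assemble the configuration equals its total potential energy, U = Σ kqᵢqⱼ/rᵢⱼ over all pairs.
Pair separations: r₁₂ = 0.337 m.
U = (0.978) = 0.978 J.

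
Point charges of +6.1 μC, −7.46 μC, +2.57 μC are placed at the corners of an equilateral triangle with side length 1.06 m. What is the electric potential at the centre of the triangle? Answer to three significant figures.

The total potential is the scalar sum of each charge's contribution, V = Σ kqᵢ/rᵢ.
The distance from each vertex to the centroid is a/√3 = 0.612 m.
V = k[(6.10×10⁻⁶)/(0.612) + (-7.46×10⁻⁶)/(0.612) + (2.57×10⁻⁶)/(0.612)] = 1.78×10⁴ V.

1.78×10⁴ V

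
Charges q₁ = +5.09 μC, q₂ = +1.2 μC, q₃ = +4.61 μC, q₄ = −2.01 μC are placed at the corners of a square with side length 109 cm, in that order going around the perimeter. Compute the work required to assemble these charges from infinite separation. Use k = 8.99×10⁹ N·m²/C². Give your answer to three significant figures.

0.0580 J

The assembly work is the sum of pairwise potential energies, U = Σ_{i<j} kqᵢqⱼ/rᵢⱼ.
The four side pairs have separation 1.09 m and the two diagonal pairs 1.54 m.
Summing all 6 pair terms gives U = 0.0580 J.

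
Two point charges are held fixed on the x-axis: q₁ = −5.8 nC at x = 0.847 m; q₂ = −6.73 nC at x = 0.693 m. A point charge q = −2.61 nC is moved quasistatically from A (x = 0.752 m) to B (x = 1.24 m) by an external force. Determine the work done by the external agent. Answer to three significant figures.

-3.47×10⁻⁶ J

For quasistatic motion the external work equals the change in potential energy: W_ext = qΔV = q(V_B − V_A).
At A: distances to the source charges are 0.0950 m, 0.0590 m; V_A = Σ kqᵢ/rᵢ = -1570 V.
At B: distances to the source charges are 0.393 m, 0.547 m; V_B = Σ kqᵢ/rᵢ = -243 V.
ΔV = V_B − V_A = 1330 V.
W_ext = qΔV = (-2.61×10⁻⁹ C)(1330 V) = -3.47×10⁻⁶ J.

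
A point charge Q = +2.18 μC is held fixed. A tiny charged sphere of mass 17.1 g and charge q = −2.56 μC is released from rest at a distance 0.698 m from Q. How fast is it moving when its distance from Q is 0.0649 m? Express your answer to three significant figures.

Only the electrostatic force acts, so mechanical energy is conserved: ½mv² = U₁ − U₂ = kQq(1/r₁ − 1/r₂).
U₁ − U₂ = (8.99×10⁹ N·m²/C²)(2.18×10⁻⁶ C)(-2.56×10⁻⁶ C)(1/0.698 − 1/0.0649) = 0.701 J.
v = √(2·0.701/0.0171) = 9.06 m/s.

9.06 m/s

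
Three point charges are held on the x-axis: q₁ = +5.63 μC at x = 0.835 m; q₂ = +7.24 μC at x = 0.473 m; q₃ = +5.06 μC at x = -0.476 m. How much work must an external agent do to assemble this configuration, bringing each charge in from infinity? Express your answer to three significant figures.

The work to assemble the configuration equals its total potential energy, U = Σ kqᵢqⱼ/rᵢⱼ over all pairs.
Pair separations: r₁₂ = 0.362 m, r₁₃ = 1.31 m, r₂₃ = 0.949 m.
U = (1.01) + (0.195) + (0.347) = 1.55 J.

1.55 J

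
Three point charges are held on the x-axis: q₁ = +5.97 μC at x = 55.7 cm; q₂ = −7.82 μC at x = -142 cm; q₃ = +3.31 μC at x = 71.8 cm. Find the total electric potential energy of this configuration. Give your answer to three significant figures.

The assembly work is the sum of pairwise potential energies, U = Σ_{i<j} kqᵢqⱼ/rᵢⱼ.
Pair separations: r₁₂ = 1.98 m, r₁₃ = 0.161 m, r₂₃ = 2.14 m.
U = (-0.212) + (1.10) + (-0.109) = 0.782 J.

0.782 J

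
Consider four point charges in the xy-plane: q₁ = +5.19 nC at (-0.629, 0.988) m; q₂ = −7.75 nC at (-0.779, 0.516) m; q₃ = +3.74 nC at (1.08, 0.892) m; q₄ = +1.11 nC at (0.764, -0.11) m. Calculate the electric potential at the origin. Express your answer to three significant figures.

Electric potential is a scalar, so the contributions from each charge add algebraically: V = Σ kqᵢ/rᵢ.
Distances from the field point to each charge: r₁ = 1.17 m, r₂ = 0.934 m, r₃ = 1.40 m, r₄ = 0.772 m.
V = k[(5.19×10⁻⁹)/(1.17) + (-7.75×10⁻⁹)/(0.934) + (3.74×10⁻⁹)/(1.40) + (1.11×10⁻⁹)/(0.772)] = 2.20 V.

2.20 V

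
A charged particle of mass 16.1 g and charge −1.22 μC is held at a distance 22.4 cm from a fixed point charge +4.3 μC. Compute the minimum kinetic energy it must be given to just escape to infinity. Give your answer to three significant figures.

0.211 J

To just escape, total mechanical energy must reach zero at infinity: ½mv²_min + U = 0, so ½mv²_min = −U = |kQq|/r.
|U| = |kQq|/r = (8.99×10⁹ N·m²/C²)(4.30×10⁻⁶)(1.22×10⁻⁶)/(0.224) = 0.211 J.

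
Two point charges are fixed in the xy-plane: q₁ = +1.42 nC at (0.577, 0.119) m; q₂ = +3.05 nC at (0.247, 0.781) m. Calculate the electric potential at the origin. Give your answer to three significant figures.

55.1 V

The total potential is the scalar sum of each charge's contribution, V = Σ kqᵢ/rᵢ.
Distances from the field point to each charge: r₁ = 0.589 m, r₂ = 0.819 m.
V = k[(1.42×10⁻⁹)/(0.589) + (3.05×10⁻⁹)/(0.819)] = 55.1 V.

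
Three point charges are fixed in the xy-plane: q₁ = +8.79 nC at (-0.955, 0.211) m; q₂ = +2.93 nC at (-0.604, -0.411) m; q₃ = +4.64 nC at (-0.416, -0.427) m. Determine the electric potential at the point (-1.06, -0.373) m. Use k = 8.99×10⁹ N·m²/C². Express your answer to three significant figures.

The total potential is the scalar sum of each charge's contribution, V = Σ kqᵢ/rᵢ.
Distances from the field point to each charge: r₁ = 0.593 m, r₂ = 0.458 m, r₃ = 0.646 m.
V = k[(8.79×10⁻⁹)/(0.593) + (2.93×10⁻⁹)/(0.458) + (4.64×10⁻⁹)/(0.646)] = 255 V.

255 V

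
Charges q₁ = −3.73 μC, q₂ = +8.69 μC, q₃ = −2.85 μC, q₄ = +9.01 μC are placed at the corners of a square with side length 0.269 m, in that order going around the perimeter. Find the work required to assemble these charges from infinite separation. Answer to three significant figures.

The work to assemble the configuration equals its total potential energy, U = Σ kqᵢqⱼ/rᵢⱼ over all pairs.
The four side pairs have separation 0.269 m and the two diagonal pairs 0.380 m.
Summing all 6 pair terms gives U = -1.79 J.

-1.79 J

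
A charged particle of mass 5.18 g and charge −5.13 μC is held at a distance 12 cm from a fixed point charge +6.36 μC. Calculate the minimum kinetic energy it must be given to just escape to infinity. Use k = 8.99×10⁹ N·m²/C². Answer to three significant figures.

To just escape, total mechanical energy must reach zero at infinity: ½mv²_min + U = 0, so ½mv²_min = −U = |kQq|/r.
|U| = |kQq|/r = (8.99×10⁹ N·m²/C²)(6.36×10⁻⁶)(5.13×10⁻⁶)/(0.120) = 2.44 J.

2.44 J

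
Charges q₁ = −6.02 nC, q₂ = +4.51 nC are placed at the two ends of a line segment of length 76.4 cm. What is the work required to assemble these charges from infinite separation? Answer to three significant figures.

-3.19×10⁻⁷ J

The work to assemble the configuration equals its total potential energy, U = Σ kqᵢqⱼ/rᵢⱼ over all pairs.
The separation is r = 0.764 m.
U = (-3.19×10⁻⁷) = -3.19×10⁻⁷ J.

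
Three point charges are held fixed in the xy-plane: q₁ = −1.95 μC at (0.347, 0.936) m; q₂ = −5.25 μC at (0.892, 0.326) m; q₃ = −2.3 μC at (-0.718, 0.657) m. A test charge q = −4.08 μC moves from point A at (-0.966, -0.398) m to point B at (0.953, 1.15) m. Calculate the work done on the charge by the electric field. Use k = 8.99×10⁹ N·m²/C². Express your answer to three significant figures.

-0.180 J

The work done by the electric force is W_field = −ΔU = −q(V_B − V_A) = q(V_A − V_B).
At A: distances to the source charges are 1.87 m, 1.99 m, 1.08 m; V_A = Σ kqᵢ/rᵢ = -5.21×10⁴ V.
At B: distances to the source charges are 0.643 m, 0.826 m, 1.74 m; V_B = Σ kqᵢ/rᵢ = -9.63×10⁴ V.
ΔV = V_B − V_A = -4.42×10⁴ V.
W_field = −qΔV = −(-4.08×10⁻⁶ C)(-4.42×10⁴ V) = -0.180 J.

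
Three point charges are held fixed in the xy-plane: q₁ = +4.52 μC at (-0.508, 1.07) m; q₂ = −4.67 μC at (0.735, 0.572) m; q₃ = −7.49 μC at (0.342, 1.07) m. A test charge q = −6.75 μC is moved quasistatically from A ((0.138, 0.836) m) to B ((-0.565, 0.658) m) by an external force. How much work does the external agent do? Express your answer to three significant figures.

For quasistatic motion the external work equals the change in potential energy: W_ext = qΔV = q(V_B − V_A).
At A: distances to the source charges are 0.687 m, 0.653 m, 0.310 m; V_A = Σ kqᵢ/rᵢ = -2.22×10⁵ V.
At B: distances to the source charges are 0.416 m, 1.30 m, 0.996 m; V_B = Σ kqᵢ/rᵢ = -2120 V.
ΔV = V_B − V_A = 2.20×10⁵ V.
W_ext = qΔV = (-6.75×10⁻⁶ C)(2.20×10⁵ V) = -1.48 J.

-1.48 J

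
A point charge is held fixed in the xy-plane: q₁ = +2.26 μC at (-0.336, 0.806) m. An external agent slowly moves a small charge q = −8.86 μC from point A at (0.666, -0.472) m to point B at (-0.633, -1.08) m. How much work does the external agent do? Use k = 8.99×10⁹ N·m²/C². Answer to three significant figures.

0.0166 J

For quasistatic motion the external work equals the change in potential energy: W_ext = qΔV = q(V_B − V_A).
At A: distance to the source charge is 1.62 m; V_A = kq₁/r = 1.25×10⁴ V.
At B: distance to the source charge is 1.91 m; V_B = kq₁/r = 1.06×10⁴ V.
ΔV = V_B − V_A = -1870 V.
W_ext = qΔV = (-8.86×10⁻⁶ C)(-1870 V) = 0.0166 J.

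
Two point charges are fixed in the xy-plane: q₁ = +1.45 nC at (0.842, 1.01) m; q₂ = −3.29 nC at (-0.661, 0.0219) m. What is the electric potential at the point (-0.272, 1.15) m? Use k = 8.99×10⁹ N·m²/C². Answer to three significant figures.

-13.2 V

The total potential is the scalar sum of each charge's contribution, V = Σ kqᵢ/rᵢ.
Distances from the field point to each charge: r₁ = 1.12 m, r₂ = 1.19 m.
V = k[(1.45×10⁻⁹)/(1.12) + (-3.29×10⁻⁹)/(1.19)] = -13.2 V.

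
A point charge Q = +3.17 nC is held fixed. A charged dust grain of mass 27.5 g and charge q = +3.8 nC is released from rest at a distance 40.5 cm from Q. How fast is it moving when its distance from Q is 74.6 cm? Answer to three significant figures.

Only the electrostatic force acts, so mechanical energy is conserved: ½mv² = U₁ − U₂ = kQq(1/r₁ − 1/r₂).
U₁ − U₂ = (8.99×10⁹ N·m²/C²)(3.17×10⁻⁹ C)(3.80×10⁻⁹ C)(1/0.405 − 1/0.746) = 1.22×10⁻⁷ J.
v = √(2·1.22×10⁻⁷/0.0275) = 2.98×10⁻³ m/s.

2.98×10⁻³ m/s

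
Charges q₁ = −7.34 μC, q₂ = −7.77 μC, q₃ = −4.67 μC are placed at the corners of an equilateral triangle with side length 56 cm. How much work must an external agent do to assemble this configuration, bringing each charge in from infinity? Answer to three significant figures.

2.05 J

The work to assemble the configuration equals its total potential energy, U = Σ kqᵢqⱼ/rᵢⱼ over all pairs.
All three pair separations equal the side length, 0.560 m.
U = (0.916) + (0.550) + (0.583) = 2.05 J.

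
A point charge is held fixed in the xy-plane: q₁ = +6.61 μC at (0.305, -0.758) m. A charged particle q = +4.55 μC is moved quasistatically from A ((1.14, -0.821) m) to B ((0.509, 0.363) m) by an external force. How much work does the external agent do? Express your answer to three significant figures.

For quasistatic motion the external work equals the change in potential energy: W_ext = qΔV = q(V_B − V_A).
At A: distance to the source charge is 0.837 m; V_A = kq₁/r = 7.10×10⁴ V.
At B: distance to the source charge is 1.14 m; V_B = kq₁/r = 5.22×10⁴ V.
ΔV = V_B − V_A = -1.88×10⁴ V.
W_ext = qΔV = (4.55×10⁻⁶ C)(-1.88×10⁴ V) = -0.0856 J.

-0.0856 J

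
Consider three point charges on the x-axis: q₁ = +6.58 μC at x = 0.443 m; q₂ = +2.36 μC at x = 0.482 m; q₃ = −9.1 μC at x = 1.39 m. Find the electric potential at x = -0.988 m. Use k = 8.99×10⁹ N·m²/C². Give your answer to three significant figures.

2.14×10⁴ V

Electric potential is a scalar, so the contributions from each charge add algebraically: V = Σ kqᵢ/rᵢ.
Distances from the field point to each charge: r₁ = 1.43 m, r₂ = 1.47 m, r₃ = 2.38 m.
V = k[(6.58×10⁻⁶)/(1.43) + (2.36×10⁻⁶)/(1.47) + (-9.10×10⁻⁶)/(2.38)] = 2.14×10⁴ V.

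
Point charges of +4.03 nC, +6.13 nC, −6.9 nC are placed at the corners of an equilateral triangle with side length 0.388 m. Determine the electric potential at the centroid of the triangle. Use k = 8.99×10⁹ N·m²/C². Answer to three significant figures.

131 V

The total potential is the scalar sum of each charge's contribution, V = Σ kqᵢ/rᵢ.
The distance from each vertex to the centroid is a/√3 = 0.224 m.
V = k[(4.03×10⁻⁹)/(0.224) + (6.13×10⁻⁹)/(0.224) + (-6.90×10⁻⁹)/(0.224)] = 131 V.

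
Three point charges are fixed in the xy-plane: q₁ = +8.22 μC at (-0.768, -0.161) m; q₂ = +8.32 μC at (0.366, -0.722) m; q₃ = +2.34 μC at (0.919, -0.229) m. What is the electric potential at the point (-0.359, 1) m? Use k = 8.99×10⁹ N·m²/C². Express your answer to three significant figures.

The total potential is the scalar sum of each charge's contribution, V = Σ kqᵢ/rᵢ.
Distances from the field point to each charge: r₁ = 1.23 m, r₂ = 1.87 m, r₃ = 1.77 m.
V = k[(8.22×10⁻⁶)/(1.23) + (8.32×10⁻⁶)/(1.87) + (2.34×10⁻⁶)/(1.77)] = 1.12×10⁵ V.

1.12×10⁵ V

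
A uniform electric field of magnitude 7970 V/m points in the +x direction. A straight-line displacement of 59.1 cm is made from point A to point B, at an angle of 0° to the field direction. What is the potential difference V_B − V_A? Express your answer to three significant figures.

Only the component of displacement along E changes the potential: ΔV = −E·d·cosθ.
ΔV = −(7970 V/m)(0.591 m)cos0° = -4710 V.

-4710 V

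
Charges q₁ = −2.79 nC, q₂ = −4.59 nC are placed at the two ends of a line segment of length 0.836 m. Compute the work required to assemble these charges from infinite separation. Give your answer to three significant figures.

The work to assemble the configuration equals its total potential energy, U = Σ kqᵢqⱼ/rᵢⱼ over all pairs.
The separation is r = 0.836 m.
U = (1.38×10⁻⁷) = 1.38×10⁻⁷ J.

1.38×10⁻⁷ J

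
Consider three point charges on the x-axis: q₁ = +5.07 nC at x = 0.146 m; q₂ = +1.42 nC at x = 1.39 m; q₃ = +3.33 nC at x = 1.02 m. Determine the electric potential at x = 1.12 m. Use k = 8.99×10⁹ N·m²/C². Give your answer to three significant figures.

Electric potential is a scalar, so the contributions from each charge add algebraically: V = Σ kqᵢ/rᵢ.
Distances from the field point to each charge: r₁ = 0.974 m, r₂ = 0.270 m, r₃ = 0.100 m.
V = k[(5.07×10⁻⁹)/(0.974) + (1.42×10⁻⁹)/(0.270) + (3.33×10⁻⁹)/(0.100)] = 393 V.

393 V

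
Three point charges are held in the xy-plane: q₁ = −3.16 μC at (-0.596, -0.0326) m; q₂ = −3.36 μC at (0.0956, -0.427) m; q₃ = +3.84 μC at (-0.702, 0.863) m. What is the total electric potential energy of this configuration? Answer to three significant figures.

The assembly work is the sum of pairwise potential energies, U = Σ_{i<j} kqᵢqⱼ/rᵢⱼ.
Pair separations: r₁₂ = 0.796 m, r₁₃ = 0.902 m, r₂₃ = 1.52 m.
U = (0.120) + (-0.121) + (-0.0765) = -0.0775 J.

-0.0775 J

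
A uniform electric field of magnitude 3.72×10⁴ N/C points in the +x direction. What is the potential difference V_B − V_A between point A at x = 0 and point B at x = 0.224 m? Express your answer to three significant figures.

In a uniform field, potential decreases in the direction of E: V_B − V_A = −E·Δx.
V_B − V_A = −(3.72×10⁴ V/m)(0.224 m) = -8330 V.

-8330 V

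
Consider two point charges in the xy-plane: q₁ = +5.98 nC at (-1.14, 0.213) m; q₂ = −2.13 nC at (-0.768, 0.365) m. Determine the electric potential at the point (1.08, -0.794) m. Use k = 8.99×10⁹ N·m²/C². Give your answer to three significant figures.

13.3 V

Electric potential is a scalar, so the contributions from each charge add algebraically: V = Σ kqᵢ/rᵢ.
Distances from the field point to each charge: r₁ = 2.44 m, r₂ = 2.18 m.
V = k[(5.98×10⁻⁹)/(2.44) + (-2.13×10⁻⁹)/(2.18)] = 13.3 V.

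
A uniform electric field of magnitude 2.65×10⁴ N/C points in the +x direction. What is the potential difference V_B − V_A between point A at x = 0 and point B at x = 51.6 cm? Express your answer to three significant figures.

-1.37×10⁴ V

In a uniform field, potential decreases in the direction of E: V_B − V_A = −E·Δx.
V_B − V_A = −(2.65×10⁴ V/m)(0.516 m) = -1.37×10⁴ V.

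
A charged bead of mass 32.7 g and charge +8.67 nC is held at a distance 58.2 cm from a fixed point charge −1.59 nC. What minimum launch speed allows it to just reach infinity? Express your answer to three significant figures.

To just escape, total mechanical energy must reach zero at infinity: ½mv²_min + U = 0, so ½mv²_min = −U = |kQq|/r.
|U| = |kQq|/r = (8.99×10⁹ N·m²/C²)(1.59×10⁻⁹)(8.67×10⁻⁹)/(0.582) = 2.13×10⁻⁷ J.
v_min = √(2|U|/m) = √(2·2.13×10⁻⁷/0.0327) = 3.61×10⁻³ m/s.

3.61×10⁻³ m/s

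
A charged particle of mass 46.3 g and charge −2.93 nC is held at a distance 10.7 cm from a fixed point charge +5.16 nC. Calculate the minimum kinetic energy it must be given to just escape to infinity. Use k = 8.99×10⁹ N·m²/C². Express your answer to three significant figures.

To just escape, total mechanical energy must reach zero at infinity: ½mv²_min + U = 0, so ½mv²_min = −U = |kQq|/r.
|U| = |kQq|/r = (8.99×10⁹ N·m²/C²)(5.16×10⁻⁹)(2.93×10⁻⁹)/(0.107) = 1.27×10⁻⁶ J.

1.27×10⁻⁶ J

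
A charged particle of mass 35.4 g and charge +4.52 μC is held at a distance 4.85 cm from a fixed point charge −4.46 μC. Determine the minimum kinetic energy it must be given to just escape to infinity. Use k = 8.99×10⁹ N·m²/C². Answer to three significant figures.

To just escape, total mechanical energy must reach zero at infinity: ½mv²_min + U = 0, so ½mv²_min = −U = |kQq|/r.
|U| = |kQq|/r = (8.99×10⁹ N·m²/C²)(4.46×10⁻⁶)(4.52×10⁻⁶)/(0.0485) = 3.74 J.

3.74 J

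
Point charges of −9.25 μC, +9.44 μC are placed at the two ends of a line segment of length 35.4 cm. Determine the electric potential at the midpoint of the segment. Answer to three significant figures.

Electric potential is a scalar, so the contributions from each charge add algebraically: V = Σ kqᵢ/rᵢ.
Each charge is 0.177 m from the midpoint.
V = k[(-9.25×10⁻⁶)/(0.177) + (9.44×10⁻⁶)/(0.177)] = 9650 V.

9650 V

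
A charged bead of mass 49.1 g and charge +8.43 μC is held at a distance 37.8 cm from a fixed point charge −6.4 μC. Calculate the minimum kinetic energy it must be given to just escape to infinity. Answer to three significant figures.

To just escape, total mechanical energy must reach zero at infinity: ½mv²_min + U = 0, so ½mv²_min = −U = |kQq|/r.
|U| = |kQq|/r = (8.99×10⁹ N·m²/C²)(6.40×10⁻⁶)(8.43×10⁻⁶)/(0.378) = 1.28 J.

1.28 J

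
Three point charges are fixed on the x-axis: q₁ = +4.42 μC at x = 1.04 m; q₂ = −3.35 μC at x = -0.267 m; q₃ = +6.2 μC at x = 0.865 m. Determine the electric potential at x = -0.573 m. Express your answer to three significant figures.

-3.50×10⁴ V

The total potential is the scalar sum of each charge's contribution, V = Σ kqᵢ/rᵢ.
Distances from the field point to each charge: r₁ = 1.61 m, r₂ = 0.306 m, r₃ = 1.44 m.
V = k[(4.42×10⁻⁶)/(1.61) + (-3.35×10⁻⁶)/(0.306) + (6.20×10⁻⁶)/(1.44)] = -3.50×10⁴ V.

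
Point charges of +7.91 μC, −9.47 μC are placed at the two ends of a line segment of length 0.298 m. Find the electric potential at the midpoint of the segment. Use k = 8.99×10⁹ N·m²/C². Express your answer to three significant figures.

-9.41×10⁴ V

The total potential is the scalar sum of each charge's contribution, V = Σ kqᵢ/rᵢ.
Each charge is 0.149 m from the midpoint.
V = k[(7.91×10⁻⁶)/(0.149) + (-9.47×10⁻⁶)/(0.149)] = -9.41×10⁴ V.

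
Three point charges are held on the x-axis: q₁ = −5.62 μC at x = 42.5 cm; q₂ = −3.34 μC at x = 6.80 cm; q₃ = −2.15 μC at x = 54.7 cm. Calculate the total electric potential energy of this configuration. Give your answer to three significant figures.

1.50 J

The assembly work is the sum of pairwise potential energies, U = Σ_{i<j} kqᵢqⱼ/rᵢⱼ.
Pair separations: r₁₂ = 0.357 m, r₁₃ = 0.122 m, r₂₃ = 0.479 m.
U = (0.473) + (0.890) + (0.135) = 1.50 J.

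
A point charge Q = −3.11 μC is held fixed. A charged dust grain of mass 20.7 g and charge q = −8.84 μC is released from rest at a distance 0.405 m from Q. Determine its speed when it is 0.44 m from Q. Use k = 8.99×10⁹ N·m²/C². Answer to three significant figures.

2.17 m/s

Only the electrostatic force acts, so mechanical energy is conserved: ½mv² = U₁ − U₂ = kQq(1/r₁ − 1/r₂).
U₁ − U₂ = (8.99×10⁹ N·m²/C²)(-3.11×10⁻⁶ C)(-8.84×10⁻⁶ C)(1/0.405 − 1/0.440) = 0.0485 J.
v = √(2·0.0485/0.0207) = 2.17 m/s.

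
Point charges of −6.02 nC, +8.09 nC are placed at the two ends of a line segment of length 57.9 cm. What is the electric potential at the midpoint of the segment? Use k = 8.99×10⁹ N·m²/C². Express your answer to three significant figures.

Electric potential is a scalar, so the contributions from each charge add algebraically: V = Σ kqᵢ/rᵢ.
Each charge is 0.289 m from the midpoint.
V = k[(-6.02×10⁻⁹)/(0.289) + (8.09×10⁻⁹)/(0.289)] = 64.3 V.

64.3 V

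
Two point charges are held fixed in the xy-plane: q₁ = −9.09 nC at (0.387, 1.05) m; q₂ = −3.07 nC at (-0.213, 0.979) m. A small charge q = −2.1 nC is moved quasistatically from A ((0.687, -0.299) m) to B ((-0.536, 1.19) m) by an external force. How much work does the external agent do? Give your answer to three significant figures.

For quasistatic motion the external work equals the change in potential energy: W_ext = qΔV = q(V_B − V_A).
At A: distances to the source charges are 1.38 m, 1.56 m; V_A = Σ kqᵢ/rᵢ = -76.8 V.
At B: distances to the source charges are 0.934 m, 0.386 m; V_B = Σ kqᵢ/rᵢ = -159 V.
ΔV = V_B − V_A = -82.3 V.
W_ext = qΔV = (-2.10×10⁻⁹ C)(-82.3 V) = 1.73×10⁻⁷ J.

1.73×10⁻⁷ J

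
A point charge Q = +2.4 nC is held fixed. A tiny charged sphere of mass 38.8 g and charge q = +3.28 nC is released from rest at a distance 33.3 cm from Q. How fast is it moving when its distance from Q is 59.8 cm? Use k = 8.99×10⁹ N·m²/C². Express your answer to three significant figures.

2.20×10⁻³ m/s

Only the electrostatic force acts, so mechanical energy is conserved: ½mv² = U₁ − U₂ = kQq(1/r₁ − 1/r₂).
U₁ − U₂ = (8.99×10⁹ N·m²/C²)(2.40×10⁻⁹ C)(3.28×10⁻⁹ C)(1/0.333 − 1/0.598) = 9.42×10⁻⁸ J.
v = √(2·9.42×10⁻⁸/0.0388) = 2.20×10⁻³ m/s.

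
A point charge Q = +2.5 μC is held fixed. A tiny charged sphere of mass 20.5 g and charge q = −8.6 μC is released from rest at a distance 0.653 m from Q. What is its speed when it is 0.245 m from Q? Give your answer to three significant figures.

6.93 m/s

Only the electrostatic force acts, so mechanical energy is conserved: ½mv² = U₁ − U₂ = kQq(1/r₁ − 1/r₂).
U₁ − U₂ = (8.99×10⁹ N·m²/C²)(2.50×10⁻⁶ C)(-8.60×10⁻⁶ C)(1/0.653 − 1/0.245) = 0.493 J.
v = √(2·0.493/0.0205) = 6.93 m/s.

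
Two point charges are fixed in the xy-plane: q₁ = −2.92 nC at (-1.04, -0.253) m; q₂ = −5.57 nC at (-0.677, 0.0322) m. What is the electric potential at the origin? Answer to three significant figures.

The total potential is the scalar sum of each charge's contribution, V = Σ kqᵢ/rᵢ.
Distances from the field point to each charge: r₁ = 1.07 m, r₂ = 0.678 m.
V = k[(-2.92×10⁻⁹)/(1.07) + (-5.57×10⁻⁹)/(0.678)] = -98.4 V.

-98.4 V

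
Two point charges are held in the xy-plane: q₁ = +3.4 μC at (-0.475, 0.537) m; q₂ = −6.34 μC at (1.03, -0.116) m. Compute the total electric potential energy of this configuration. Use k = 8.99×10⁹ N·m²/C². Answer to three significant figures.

-0.118 J

The assembly work is the sum of pairwise potential energies, U = Σ_{i<j} kqᵢqⱼ/rᵢⱼ.
Pair separations: r₁₂ = 1.64 m.
U = (-0.118) = -0.118 J.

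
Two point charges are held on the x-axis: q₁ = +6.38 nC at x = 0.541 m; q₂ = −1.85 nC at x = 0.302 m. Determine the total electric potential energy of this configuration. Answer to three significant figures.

-4.44×10⁻⁷ J

The work to assemble the configuration equals its total potential energy, U = Σ kqᵢqⱼ/rᵢⱼ over all pairs.
Pair separations: r₁₂ = 0.239 m.
U = (-4.44×10⁻⁷) = -4.44×10⁻⁷ J.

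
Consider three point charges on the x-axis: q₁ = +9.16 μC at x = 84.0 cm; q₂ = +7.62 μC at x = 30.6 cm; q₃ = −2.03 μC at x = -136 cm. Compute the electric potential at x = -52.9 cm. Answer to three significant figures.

1.20×10⁵ V

The total potential is the scalar sum of each charge's contribution, V = Σ kqᵢ/rᵢ.
Distances from the field point to each charge: r₁ = 1.37 m, r₂ = 0.835 m, r₃ = 0.831 m.
V = k[(9.16×10⁻⁶)/(1.37) + (7.62×10⁻⁶)/(0.835) + (-2.03×10⁻⁶)/(0.831)] = 1.20×10⁵ V.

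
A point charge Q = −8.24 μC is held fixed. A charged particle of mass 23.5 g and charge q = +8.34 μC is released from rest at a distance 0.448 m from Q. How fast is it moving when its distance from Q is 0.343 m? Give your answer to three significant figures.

5.99 m/s

Only the electrostatic force acts, so mechanical energy is conserved: ½mv² = U₁ − U₂ = kQq(1/r₁ − 1/r₂).
U₁ − U₂ = (8.99×10⁹ N·m²/C²)(-8.24×10⁻⁶ C)(8.34×10⁻⁶ C)(1/0.448 − 1/0.343) = 0.422 J.
v = √(2·0.422/0.0235) = 5.99 m/s.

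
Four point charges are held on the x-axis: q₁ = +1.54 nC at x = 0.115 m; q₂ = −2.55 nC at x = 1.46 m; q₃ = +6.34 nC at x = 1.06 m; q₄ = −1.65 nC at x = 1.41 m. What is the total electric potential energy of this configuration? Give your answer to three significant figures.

The work to assemble the configuration equals its total potential energy, U = Σ kqᵢqⱼ/rᵢⱼ over all pairs.
Pair separations: r₁₂ = 1.34 m, r₁₃ = 0.945 m, r₁₄ = 1.29 m, r₂₃ = 0.400 m, r₂₄ = 0.0500 m, r₃₄ = 0.350 m.
Summing all 6 pair terms gives U = 1.73×10⁻⁷ J.

1.73×10⁻⁷ J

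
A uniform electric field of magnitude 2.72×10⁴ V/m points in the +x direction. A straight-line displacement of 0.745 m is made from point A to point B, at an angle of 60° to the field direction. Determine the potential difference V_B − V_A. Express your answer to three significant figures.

-1.01×10⁴ V

Only the component of displacement along E changes the potential: ΔV = −E·d·cosθ.
ΔV = −(2.72×10⁴ V/m)(0.745 m)cos60° = -1.01×10⁴ V.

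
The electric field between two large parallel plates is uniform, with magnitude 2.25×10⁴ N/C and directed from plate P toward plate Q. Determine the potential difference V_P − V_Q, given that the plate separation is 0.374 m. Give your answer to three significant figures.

8420 V

In a uniform field, potential decreases in the direction of E: ΔV = −E·d for a displacement d parallel to E.
Going from Q to P is a displacement of 0.374 m opposite to the field, so V_P − V_Q = +Ed = 8420 V.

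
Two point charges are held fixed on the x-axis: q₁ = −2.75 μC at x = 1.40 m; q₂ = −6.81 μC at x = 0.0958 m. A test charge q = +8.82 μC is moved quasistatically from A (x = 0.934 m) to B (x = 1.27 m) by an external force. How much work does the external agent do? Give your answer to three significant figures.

For quasistatic motion the external work equals the change in potential energy: W_ext = qΔV = q(V_B − V_A).
At A: distances to the source charges are 0.466 m, 0.838 m; V_A = Σ kqᵢ/rᵢ = -1.26×10⁵ V.
At B: distances to the source charges are 0.130 m, 1.17 m; V_B = Σ kqᵢ/rᵢ = -2.42×10⁵ V.
ΔV = V_B − V_A = -1.16×10⁵ V.
W_ext = qΔV = (8.82×10⁻⁶ C)(-1.16×10⁵ V) = -1.03 J.

-1.03 J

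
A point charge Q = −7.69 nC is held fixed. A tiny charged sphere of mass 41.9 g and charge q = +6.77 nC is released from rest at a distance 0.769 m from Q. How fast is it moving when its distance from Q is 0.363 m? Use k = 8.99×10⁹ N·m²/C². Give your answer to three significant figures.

5.70×10⁻³ m/s

Only the electrostatic force acts, so mechanical energy is conserved: ½mv² = U₁ − U₂ = kQq(1/r₁ − 1/r₂).
U₁ − U₂ = (8.99×10⁹ N·m²/C²)(-7.69×10⁻⁹ C)(6.77×10⁻⁹ C)(1/0.769 − 1/0.363) = 6.81×10⁻⁷ J.
v = √(2·6.81×10⁻⁷/0.0419) = 5.70×10⁻³ m/s.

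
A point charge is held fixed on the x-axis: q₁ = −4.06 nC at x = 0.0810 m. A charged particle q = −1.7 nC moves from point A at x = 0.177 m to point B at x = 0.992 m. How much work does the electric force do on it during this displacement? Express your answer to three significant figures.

The work done by the electric force is W_field = −ΔU = −q(V_B − V_A) = q(V_A − V_B).
At A: distance to the source charge is 0.0960 m; V_A = kq₁/r = -380 V.
At B: distance to the source charge is 0.911 m; V_B = kq₁/r = -40.1 V.
ΔV = V_B − V_A = 340 V.
W_field = −qΔV = −(-1.70×10⁻⁹ C)(340 V) = 5.78×10⁻⁷ J.

5.78×10⁻⁷ J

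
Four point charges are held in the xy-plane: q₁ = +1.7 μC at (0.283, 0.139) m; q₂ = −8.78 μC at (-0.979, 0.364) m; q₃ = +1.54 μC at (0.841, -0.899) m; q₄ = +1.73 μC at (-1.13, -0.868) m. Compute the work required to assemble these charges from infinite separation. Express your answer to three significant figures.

-0.222 J

The work to assemble the configuration equals its total potential energy, U = Σ kqᵢqⱼ/rᵢⱼ over all pairs.
Pair separations: r₁₂ = 1.28 m, r₁₃ = 1.18 m, r₁₄ = 1.74 m, r₂₃ = 2.22 m, r₂₄ = 1.24 m, r₃₄ = 1.97 m.
Summing all 6 pair terms gives U = -0.222 J.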